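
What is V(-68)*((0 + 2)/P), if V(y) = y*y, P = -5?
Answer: -9248/5 ≈ -1849.6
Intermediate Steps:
V(y) = y²
V(-68)*((0 + 2)/P) = (-68)²*((0 + 2)/(-5)) = 4624*(-⅕*2) = 4624*(-⅖) = -9248/5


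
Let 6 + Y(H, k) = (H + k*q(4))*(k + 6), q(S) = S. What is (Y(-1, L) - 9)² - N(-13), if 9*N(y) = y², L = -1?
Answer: 14231/9 ≈ 1581.2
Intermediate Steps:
N(y) = y²/9
Y(H, k) = -6 + (6 + k)*(H + 4*k) (Y(H, k) = -6 + (H + k*4)*(k + 6) = -6 + (H + 4*k)*(6 + k) = -6 + (6 + k)*(H + 4*k))
(Y(-1, L) - 9)² - N(-13) = ((-6 + 4*(-1)² + 6*(-1) + 24*(-1) - 1*(-1)) - 9)² - (-13)²/9 = ((-6 + 4*1 - 6 - 24 + 1) - 9)² - 169/9 = ((-6 + 4 - 6 - 24 + 1) - 9)² - 1*169/9 = (-31 - 9)² - 169/9 = (-40)² - 169/9 = 1600 - 169/9 = 14231/9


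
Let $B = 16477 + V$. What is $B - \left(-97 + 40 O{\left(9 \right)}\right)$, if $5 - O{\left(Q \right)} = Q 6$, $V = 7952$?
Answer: $26486$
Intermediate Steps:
$O{\left(Q \right)} = 5 - 6 Q$ ($O{\left(Q \right)} = 5 - Q 6 = 5 - 6 Q$)
$B = 24429$ ($B = 16477 + 7952 = 24429$)
$B - \left(-97 + 40 O{\left(9 \right)}\right) = 24429 - \left(-97 + 40 \left(5 - 54\right)\right) = 24429 - \left(-97 + 40 \left(-49\right)\right) = 24429 - \left(-97 - 1960\right) = 24429 - -2057 = 24429 + 2057 = 26486$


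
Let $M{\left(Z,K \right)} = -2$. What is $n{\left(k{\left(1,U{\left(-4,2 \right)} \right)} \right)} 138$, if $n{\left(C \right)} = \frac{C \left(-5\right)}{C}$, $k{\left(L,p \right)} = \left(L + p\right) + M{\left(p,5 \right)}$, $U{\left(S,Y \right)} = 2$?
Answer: $-690$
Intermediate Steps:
$k{\left(L,p \right)} = -2 + L + p$ ($k{\left(L,p \right)} = \left(L + p\right) - 2 = -2 + L + p$)
$n{\left(C \right)} = -5$ ($n{\left(C \right)} = \frac{\left(-5\right) C}{C} = -5$)
$n{\left(k{\left(1,U{\left(-4,2 \right)} \right)} \right)} 138 = \left(-5\right) 138 = -690$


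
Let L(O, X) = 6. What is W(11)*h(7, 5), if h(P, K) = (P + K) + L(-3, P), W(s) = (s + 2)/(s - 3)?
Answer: 117/4 ≈ 29.250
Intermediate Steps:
W(s) = (2 + s)/(-3 + s)
h(P, K) = 6 + K + P (h(P, K) = (P + K) + 6 = (K + P) + 6 = 6 + K + P)
W(11)*h(7, 5) = ((2 + 11)/(-3 + 11))*(6 + 5 + 7) = (13/8)*18 = 117/4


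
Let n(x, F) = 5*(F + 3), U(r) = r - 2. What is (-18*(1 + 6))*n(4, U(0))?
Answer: -630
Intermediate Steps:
U(r) = -2 + r
n(x, F) = 15 + 5*F (n(x, F) = 5*(3 + F) = 15 + 5*F)
(-18*(1 + 6))*n(4, U(0)) = (-18*(1 + 6))*(15 + 5*(-2 + 0)) = (-18*7)*(15 + 5*(-2)) = (-18*7)*(15 - 10) = -126*5 = -630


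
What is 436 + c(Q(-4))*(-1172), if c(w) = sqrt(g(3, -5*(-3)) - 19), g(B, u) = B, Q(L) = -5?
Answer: 436 - 4688*I ≈ 436.0 - 4688.0*I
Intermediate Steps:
c(w) = 4*I (c(w) = sqrt(3 - 19) = sqrt(-16) = 4*I)
436 + c(Q(-4))*(-1172) = 436 + (4*I)*(-1172) = 436 - 4688*I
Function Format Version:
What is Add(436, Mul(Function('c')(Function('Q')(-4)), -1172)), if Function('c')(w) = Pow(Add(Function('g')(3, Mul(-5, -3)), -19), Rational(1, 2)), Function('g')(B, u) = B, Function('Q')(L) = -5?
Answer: Add(436, Mul(-4688, I)) ≈ Add(436.00, Mul(-4688.0, I))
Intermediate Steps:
Function('c')(w) = Mul(4, I) (Function('c')(w) = Pow(Add(3, -19), Rational(1, 2)) = Pow(-16, Rational(1, 2)) = Mul(4, I))
Add(436, Mul(Function('c')(Function('Q')(-4)), -1172)) = Add(436, Mul(Mul(4, I), -1172)) = Add(436, Mul(-4688, I))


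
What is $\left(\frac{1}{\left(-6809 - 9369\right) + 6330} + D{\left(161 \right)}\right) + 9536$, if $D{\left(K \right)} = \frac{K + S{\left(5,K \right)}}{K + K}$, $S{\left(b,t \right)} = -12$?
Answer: $\frac{15120328523}{1585528} \approx 9536.5$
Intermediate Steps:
$D{\left(K \right)} = \frac{-12 + K}{2 K}$ ($D{\left(K \right)} = \frac{K - 12}{K + K} = \frac{-12 + K}{2 K}$)
$\left(\frac{1}{\left(-6809 - 9369\right) + 6330} + D{\left(161 \right)}\right) + 9536 = \left(\frac{1}{\left(-6809 - 9369\right) + 6330} + \frac{-12 + 161}{2 \cdot 161}\right) + 9536 = \left(\frac{1}{-16178 + 6330} + \frac{1}{2} \cdot \frac{1}{161} \cdot 149\right) + 9536 = \left(\frac{1}{-9848} + \frac{149}{322}\right) + 9536 = \left(- \frac{1}{9848} + \frac{149}{322}\right) + 9536 = \frac{733515}{1585528} + 9536 = \frac{15120328523}{1585528}$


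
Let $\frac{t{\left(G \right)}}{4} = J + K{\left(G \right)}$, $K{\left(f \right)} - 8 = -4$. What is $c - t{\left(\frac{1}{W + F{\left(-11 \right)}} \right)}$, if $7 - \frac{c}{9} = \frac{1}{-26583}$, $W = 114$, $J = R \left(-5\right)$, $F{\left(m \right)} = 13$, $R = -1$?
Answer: $\frac{239250}{8861} \approx 27.0$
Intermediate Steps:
$K{\left(f \right)} = 4$ ($K{\left(f \right)} = 8 - 4 = 4$)
$J = 5$ ($J = \left(-1\right) \left(-5\right) = 5$)
$t{\left(G \right)} = 36$ ($t{\left(G \right)} = 4 \left(5 + 4\right) = 4 \cdot 9 = 36$)
$c = \frac{558246}{8861}$ ($c = 63 - \frac{9}{-26583} = 63 - - \frac{3}{8861} = 63 + \frac{3}{8861} = \frac{558246}{8861} \approx 63.0$)
$c - t{\left(\frac{1}{W + F{\left(-11 \right)}} \right)} = \frac{558246}{8861} - 36 = \frac{239250}{8861}$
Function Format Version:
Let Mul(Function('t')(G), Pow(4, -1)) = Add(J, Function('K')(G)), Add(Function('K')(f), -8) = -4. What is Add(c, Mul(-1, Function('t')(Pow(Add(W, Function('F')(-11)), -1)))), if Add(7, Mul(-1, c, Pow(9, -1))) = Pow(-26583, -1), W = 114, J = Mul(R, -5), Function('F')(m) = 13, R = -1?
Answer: Rational(239250, 8861) ≈ 27.000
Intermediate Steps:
Function('K')(f) = 4 (Function('K')(f) = Add(8, -4) = 4)
J = 5 (J = Mul(-1, -5) = 5)
Function('t')(G) = 36 (Function('t')(G) = Mul(4, Add(5, 4)) = Mul(4, 9) = 36)
c = Rational(558246, 8861) (c = Add(63, Mul(-9, Pow(-26583, -1))) = Add(63, Mul(-9, Rational(-1, 26583))) = Add(63, Rational(3, 8861)) = Rational(558246, 8861) ≈ 63.000)
Add(c, Mul(-1, Function('t')(Pow(Add(W, Function('F')(-11)), -1)))) = Add(Rational(558246, 8861), Mul(-1, 36)) = Add(Rational(558246, 8861), -36) = Rational(239250, 8861)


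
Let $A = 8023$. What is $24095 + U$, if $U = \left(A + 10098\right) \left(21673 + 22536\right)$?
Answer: $801135384$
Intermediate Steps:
$U = 801111289$ ($U = \left(8023 + 10098\right) \left(21673 + 22536\right) = 18121 \cdot 44209 = 801111289$)
$24095 + U = 24095 + 801111289 = 801135384$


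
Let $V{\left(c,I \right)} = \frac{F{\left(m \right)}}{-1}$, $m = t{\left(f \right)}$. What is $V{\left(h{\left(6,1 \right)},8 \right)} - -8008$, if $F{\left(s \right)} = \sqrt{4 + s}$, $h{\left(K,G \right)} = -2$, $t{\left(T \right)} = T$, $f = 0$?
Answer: $8006$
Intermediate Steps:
$m = 0$
$V{\left(c,I \right)} = -2$ ($V{\left(c,I \right)} = \frac{\sqrt{4 + 0}}{-1} = \sqrt{4} \left(-1\right) = 2 \left(-1\right) = -2$)
$V{\left(h{\left(6,1 \right)},8 \right)} - -8008 = -2 - -8008 = -2 + 8008 = 8006$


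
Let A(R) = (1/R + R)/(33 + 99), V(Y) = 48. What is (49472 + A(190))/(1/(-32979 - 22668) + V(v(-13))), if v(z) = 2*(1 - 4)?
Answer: 23015485327689/22330019800 ≈ 1030.7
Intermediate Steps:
v(z) = -6 (v(z) = 2*(-3) = -6)
A(R) = R/132 + 1/(132*R) (A(R) = (R + 1/R)/132 = (R + 1/R)*(1/132) = R/132 + 1/(132*R))
(49472 + A(190))/(1/(-32979 - 22668) + V(v(-13))) = (49472 + (1/132)*(1 + 190²)/190)/(1/(-32979 - 22668) + 48) = (49472 + (1/132)*(1/190)*(1 + 36100))/(1/(-55647) + 48) = (49472 + (1/132)*(1/190)*36101)/(-1/55647 + 48) = (49472 + 36101/25080)/(2671055/55647) = (1240793861/25080)*(55647/2671055) = 23015485327689/22330019800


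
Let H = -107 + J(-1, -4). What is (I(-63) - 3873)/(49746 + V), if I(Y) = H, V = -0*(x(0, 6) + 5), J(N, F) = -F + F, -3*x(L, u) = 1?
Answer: -1990/24873 ≈ -0.080006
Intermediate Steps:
x(L, u) = -⅓ (x(L, u) = -⅓*1 = -⅓)
J(N, F) = 0
H = -107 (H = -107 + 0 = -107)
V = 0 (V = -0*(-⅓ + 5) = -0*14/3 = -6*0 = 0)
I(Y) = -107
(I(-63) - 3873)/(49746 + V) = (-107 - 3873)/(49746 + 0) = -3980/49746 = -3980*1/49746 = -1990/24873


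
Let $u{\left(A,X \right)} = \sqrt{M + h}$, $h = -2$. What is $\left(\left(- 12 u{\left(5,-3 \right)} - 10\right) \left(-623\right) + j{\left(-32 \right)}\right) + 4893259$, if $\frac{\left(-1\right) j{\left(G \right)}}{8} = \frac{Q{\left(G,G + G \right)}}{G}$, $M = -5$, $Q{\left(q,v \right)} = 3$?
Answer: $\frac{19597959}{4} + 7476 i \sqrt{7} \approx 4.8995 \cdot 10^{6} + 19780.0 i$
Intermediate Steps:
$j{\left(G \right)} = - \frac{24}{G}$ ($j{\left(G \right)} = - 8 \frac{3}{G} = - \frac{24}{G}$)
$u{\left(A,X \right)} = i \sqrt{7}$ ($u{\left(A,X \right)} = \sqrt{-5 - 2} = \sqrt{-7} = i \sqrt{7}$)
$\left(\left(- 12 u{\left(5,-3 \right)} - 10\right) \left(-623\right) + j{\left(-32 \right)}\right) + 4893259 = \left(\left(- 12 i \sqrt{7} - 10\right) \left(-623\right) - \frac{24}{-32}\right) + 4893259 = \left(\left(- 12 i \sqrt{7} - 10\right) \left(-623\right) - - \frac{3}{4}\right) + 4893259 = \left(\left(-10 - 12 i \sqrt{7}\right) \left(-623\right) + \frac{3}{4}\right) + 4893259 = \left(\left(6230 + 7476 i \sqrt{7}\right) + \frac{3}{4}\right) + 4893259 = \left(\frac{24923}{4} + 7476 i \sqrt{7}\right) + 4893259 = \frac{19597959}{4} + 7476 i \sqrt{7}$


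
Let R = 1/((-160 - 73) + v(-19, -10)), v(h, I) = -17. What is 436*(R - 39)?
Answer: -2125718/125 ≈ -17006.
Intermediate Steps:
R = -1/250 (R = 1/((-160 - 73) - 17) = 1/(-233 - 17) = 1/(-250) = -1/250 ≈ -0.0040000)
436*(R - 39) = 436*(-1/250 - 39) = 436*(-9751/250) = -2125718/125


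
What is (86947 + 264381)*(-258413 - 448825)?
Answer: -248472512064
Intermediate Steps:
(86947 + 264381)*(-258413 - 448825) = 351328*(-707238) = -248472512064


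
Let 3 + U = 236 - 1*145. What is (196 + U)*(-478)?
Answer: -135752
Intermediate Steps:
U = 88 (U = -3 + (236 - 1*145) = -3 + (236 - 145) = -3 + 91 = 88)
(196 + U)*(-478) = (196 + 88)*(-478) = 284*(-478) = -135752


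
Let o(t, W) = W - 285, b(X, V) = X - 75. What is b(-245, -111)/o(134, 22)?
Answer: 320/263 ≈ 1.2167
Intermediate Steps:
b(X, V) = -75 + X
o(t, W) = -285 + W
b(-245, -111)/o(134, 22) = (-75 - 245)/(-285 + 22) = -320/(-263) = -320*(-1/263) = 320/263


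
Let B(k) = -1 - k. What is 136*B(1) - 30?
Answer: -302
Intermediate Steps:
136*B(1) - 30 = 136*(-1 - 1*1) - 30 = 136*(-1 - 1) - 30 = 136*(-2) - 30 = -272 - 30 = -302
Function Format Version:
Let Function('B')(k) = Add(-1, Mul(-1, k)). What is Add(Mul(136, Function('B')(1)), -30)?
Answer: -302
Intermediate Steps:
Add(Mul(136, Function('B')(1)), -30) = Add(Mul(136, Add(-1, Mul(-1, 1))), -30) = Add(Mul(136, Add(-1, -1)), -30) = Add(Mul(136, -2), -30) = Add(-272, -30) = -302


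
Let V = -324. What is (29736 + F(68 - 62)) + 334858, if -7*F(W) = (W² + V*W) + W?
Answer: 2554060/7 ≈ 3.6487e+5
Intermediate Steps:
F(W) = -W²/7 + 323*W/7 (F(W) = -((W² - 324*W) + W)/7 = -(W² - 323*W)/7 = -W²/7 + 323*W/7)
(29736 + F(68 - 62)) + 334858 = (29736 + (68 - 62)*(323 - (68 - 62))/7) + 334858 = (29736 + (⅐)*6*(323 - 1*6)) + 334858 = (29736 + (⅐)*6*(323 - 6)) + 334858 = (29736 + (⅐)*6*317) + 334858 = (29736 + 1902/7) + 334858 = 210054/7 + 334858 = 2554060/7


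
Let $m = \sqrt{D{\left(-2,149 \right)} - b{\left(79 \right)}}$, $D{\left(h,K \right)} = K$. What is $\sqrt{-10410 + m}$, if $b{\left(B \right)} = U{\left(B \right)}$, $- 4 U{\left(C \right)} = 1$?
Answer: $\frac{\sqrt{-41640 + 2 \sqrt{597}}}{2} \approx 101.97 i$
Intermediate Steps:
$U{\left(C \right)} = - \frac{1}{4}$ ($U{\left(C \right)} = \left(- \frac{1}{4}\right) 1 = - \frac{1}{4}$)
$b{\left(B \right)} = - \frac{1}{4}$
$m = \frac{\sqrt{597}}{2}$ ($m = \sqrt{149 - - \frac{1}{4}} = \sqrt{149 + \frac{1}{4}} = \sqrt{\frac{597}{4}} = \frac{\sqrt{597}}{2} \approx 12.217$)
$\sqrt{-10410 + m} = \sqrt{-10410 + \frac{\sqrt{597}}{2}}$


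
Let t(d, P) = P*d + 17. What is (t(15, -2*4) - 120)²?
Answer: 49729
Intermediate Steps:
t(d, P) = 17 + P*d
(t(15, -2*4) - 120)² = ((17 - 2*4*15) - 120)² = ((17 - 8*15) - 120)² = ((17 - 120) - 120)² = (-103 - 120)² = (-223)² = 49729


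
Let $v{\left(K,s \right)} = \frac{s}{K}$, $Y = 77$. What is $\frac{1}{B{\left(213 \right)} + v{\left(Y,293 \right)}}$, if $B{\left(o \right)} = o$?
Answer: $\frac{77}{16694} \approx 0.0046124$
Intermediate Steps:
$\frac{1}{B{\left(213 \right)} + v{\left(Y,293 \right)}} = \frac{1}{213 + \frac{293}{77}} = \frac{1}{\frac{16694}{77}} = \frac{77}{16694}$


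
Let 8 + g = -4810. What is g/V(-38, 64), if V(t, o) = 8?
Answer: -2409/4 ≈ -602.25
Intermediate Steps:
g = -4818 (g = -8 - 4810 = -4818)
g/V(-38, 64) = -4818/8 = -4818*⅛ = -2409/4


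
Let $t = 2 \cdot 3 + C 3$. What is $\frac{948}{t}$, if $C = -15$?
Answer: $- \frac{316}{13} \approx -24.308$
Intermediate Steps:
$t = -39$ ($t = 2 \cdot 3 - 45 = 6 - 45 = -39$)
$\frac{948}{t} = \frac{948}{-39} = 948 \left(- \frac{1}{39}\right) = - \frac{316}{13}$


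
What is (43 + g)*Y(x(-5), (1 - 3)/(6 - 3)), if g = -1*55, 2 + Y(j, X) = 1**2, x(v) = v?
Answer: 12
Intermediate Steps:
Y(j, X) = -1 (Y(j, X) = -2 + 1**2 = -2 + 1 = -1)
g = -55
(43 + g)*Y(x(-5), (1 - 3)/(6 - 3)) = (43 - 55)*(-1) = -12*(-1) = 12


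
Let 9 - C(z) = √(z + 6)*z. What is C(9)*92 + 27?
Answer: 855 - 828*√15 ≈ -2351.8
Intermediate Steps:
C(z) = 9 - z*√(6 + z) (C(z) = 9 - √(z + 6)*z = 9 - √(6 + z)*z = 9 - z*√(6 + z))
C(9)*92 + 27 = (9 - 1*9*√(6 + 9))*92 + 27 = (9 - 1*9*√15)*92 + 27 = (9 - 9*√15)*92 + 27 = (828 - 828*√15) + 27 = 855 - 828*√15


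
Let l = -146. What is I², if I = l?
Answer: 21316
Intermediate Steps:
I = -146
I² = (-146)² = 21316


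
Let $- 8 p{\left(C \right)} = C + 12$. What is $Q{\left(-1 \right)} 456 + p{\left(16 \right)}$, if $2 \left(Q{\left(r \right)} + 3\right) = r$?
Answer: $- \frac{3199}{2} \approx -1599.5$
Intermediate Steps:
$p{\left(C \right)} = - \frac{3}{2} - \frac{C}{8}$ ($p{\left(C \right)} = - \frac{C + 12}{8} = - \frac{12 + C}{8} = - \frac{3}{2} - \frac{C}{8}$)
$Q{\left(r \right)} = -3 + \frac{r}{2}$
$Q{\left(-1 \right)} 456 + p{\left(16 \right)} = \left(-3 + \frac{1}{2} \left(-1\right)\right) 456 - \frac{7}{2} = \left(-3 - \frac{1}{2}\right) 456 - \frac{7}{2} = \left(- \frac{7}{2}\right) 456 - \frac{7}{2} = -1596 - \frac{7}{2} = - \frac{3199}{2}$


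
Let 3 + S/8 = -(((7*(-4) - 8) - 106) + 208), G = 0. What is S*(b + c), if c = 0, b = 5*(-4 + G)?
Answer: 11040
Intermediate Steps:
b = -20 (b = 5*(-4 + 0) = 5*(-4) = -20)
S = -552 (S = -24 + 8*(-(((7*(-4) - 8) - 106) + 208)) = -24 + 8*(-(((-28 - 8) - 106) + 208)) = -24 + 8*(-((-36 - 106) + 208)) = -24 + 8*(-(-142 + 208)) = -24 + 8*(-1*66) = -24 + 8*(-66) = -24 - 528 = -552)
S*(b + c) = -552*(-20 + 0) = -552*(-20) = 11040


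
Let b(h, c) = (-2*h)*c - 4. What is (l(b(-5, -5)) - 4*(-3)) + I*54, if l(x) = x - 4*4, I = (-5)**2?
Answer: 1292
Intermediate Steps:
b(h, c) = -4 - 2*c*h (b(h, c) = -2*c*h - 4 = -4 - 2*c*h)
I = 25
l(x) = -16 + x (l(x) = x - 16 = -16 + x)
(l(b(-5, -5)) - 4*(-3)) + I*54 = ((-16 + (-4 - 2*(-5)*(-5))) - 4*(-3)) + 25*54 = ((-16 + (-4 - 50)) + 12) + 1350 = ((-16 - 54) + 12) + 1350 = (-70 + 12) + 1350 = -58 + 1350 = 1292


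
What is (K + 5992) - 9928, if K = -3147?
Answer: -7083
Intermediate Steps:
(K + 5992) - 9928 = (-3147 + 5992) - 9928 = 2845 - 9928 = -7083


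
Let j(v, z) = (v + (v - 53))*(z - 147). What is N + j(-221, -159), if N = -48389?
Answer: 103081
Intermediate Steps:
j(v, z) = (-147 + z)*(-53 + 2*v) (j(v, z) = (v + (-53 + v))*(-147 + z) = (-53 + 2*v)*(-147 + z) = (-147 + z)*(-53 + 2*v))
N + j(-221, -159) = -48389 + (7791 - 294*(-221) - 53*(-159) + 2*(-221)*(-159)) = -48389 + (7791 + 64974 + 8427 + 70278) = -48389 + 151470 = 103081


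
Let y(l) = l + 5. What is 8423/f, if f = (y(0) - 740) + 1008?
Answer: 8423/273 ≈ 30.853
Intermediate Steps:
y(l) = 5 + l
f = 273 (f = ((5 + 0) - 740) + 1008 = (5 - 740) + 1008 = -735 + 1008 = 273)
8423/f = 8423/273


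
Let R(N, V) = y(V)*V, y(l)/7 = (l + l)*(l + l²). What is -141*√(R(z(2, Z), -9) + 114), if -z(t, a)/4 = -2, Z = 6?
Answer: -141*√81762 ≈ -40318.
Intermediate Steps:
z(t, a) = 8 (z(t, a) = -4*(-2) = 8)
y(l) = 14*l*(l + l²) (y(l) = 7*((l + l)*(l + l²)) = 7*((2*l)*(l + l²)) = 7*(2*l*(l + l²)) = 14*l*(l + l²))
R(N, V) = 14*V³*(1 + V) (R(N, V) = (14*V²*(1 + V))*V = 14*V³*(1 + V))
-141*√(R(z(2, Z), -9) + 114) = -141*√(14*(-9)³*(1 - 9) + 114) = -141*√(14*(-729)*(-8) + 114) = -141*√(81648 + 114) = -141*√81762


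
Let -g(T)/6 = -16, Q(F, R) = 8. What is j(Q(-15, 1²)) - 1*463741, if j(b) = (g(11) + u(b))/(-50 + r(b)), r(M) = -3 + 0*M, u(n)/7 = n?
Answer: -24578425/53 ≈ -4.6374e+5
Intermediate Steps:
u(n) = 7*n
r(M) = -3 (r(M) = -3 + 0 = -3)
g(T) = 96 (g(T) = -6*(-16) = 96)
j(b) = -96/53 - 7*b/53 (j(b) = (96 + 7*b)/(-50 - 3) = (96 + 7*b)/(-53) = (96 + 7*b)*(-1/53) = -96/53 - 7*b/53)
j(Q(-15, 1²)) - 1*463741 = (-96/53 - 7/53*8) - 1*463741 = (-96/53 - 56/53) - 463741 = -152/53 - 463741 = -24578425/53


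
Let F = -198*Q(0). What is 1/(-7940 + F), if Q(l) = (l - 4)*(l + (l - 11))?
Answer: -1/16652 ≈ -6.0053e-5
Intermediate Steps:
Q(l) = (-11 + 2*l)*(-4 + l) (Q(l) = (-4 + l)*(l + (-11 + l)) = (-4 + l)*(-11 + 2*l) = (-11 + 2*l)*(-4 + l))
F = -8712 (F = -198*(44 - 19*0 + 2*0²) = -198*(44 + 0 + 2*0) = -198*(44 + 0 + 0) = -198*44 = -8712)
1/(-7940 + F) = 1/(-7940 - 8712) = 1/(-16652) = -1/16652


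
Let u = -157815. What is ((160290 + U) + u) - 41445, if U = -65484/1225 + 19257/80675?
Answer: -881495463/22589 ≈ -39023.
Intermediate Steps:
U = -1202133/22589 (U = -65484*1/1225 + 19257*(1/80675) = -65484/1225 + 2751/11525 = -1202133/22589 ≈ -53.218)
((160290 + U) + u) - 41445 = ((160290 - 1202133/22589) - 157815) - 41445 = (3619588677/22589 - 157815) - 41445 = 54705642/22589 - 41445 = -881495463/22589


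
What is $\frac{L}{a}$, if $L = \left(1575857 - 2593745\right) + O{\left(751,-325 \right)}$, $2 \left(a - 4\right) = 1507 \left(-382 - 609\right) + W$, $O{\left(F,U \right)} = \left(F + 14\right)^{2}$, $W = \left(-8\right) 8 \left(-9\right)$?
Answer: $\frac{865326}{1492853} \approx 0.57965$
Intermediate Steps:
$W = 576$ ($W = \left(-64\right) \left(-9\right) = 576$)
$O{\left(F,U \right)} = \left(14 + F\right)^{2}$
$a = - \frac{1492853}{2}$ ($a = 4 + \frac{1507 \left(-382 - 609\right) + 576}{2} = 4 + \frac{1507 \left(-991\right) + 576}{2} = 4 + \frac{-1493437 + 576}{2} = 4 + \frac{1}{2} \left(-1492861\right) = 4 - \frac{1492861}{2} = - \frac{1492853}{2} \approx -7.4643 \cdot 10^{5}$)
$L = -432663$ ($L = \left(1575857 - 2593745\right) + \left(14 + 751\right)^{2} = -1017888 + 765^{2} = -1017888 + 585225 = -432663$)
$\frac{L}{a} = - \frac{432663}{- \frac{1492853}{2}} = \left(-432663\right) \left(- \frac{2}{1492853}\right) = \frac{865326}{1492853}$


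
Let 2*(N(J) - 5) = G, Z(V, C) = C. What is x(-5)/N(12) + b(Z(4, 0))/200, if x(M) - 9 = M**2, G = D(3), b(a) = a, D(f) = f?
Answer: 68/13 ≈ 5.2308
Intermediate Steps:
G = 3
N(J) = 13/2 (N(J) = 5 + (1/2)*3 = 5 + 3/2 = 13/2)
x(M) = 9 + M**2
x(-5)/N(12) + b(Z(4, 0))/200 = (9 + (-5)**2)/(13/2) + 0/200 = (9 + 25)*(2/13) + 0*(1/200) = 34*(2/13) + 0 = 68/13 + 0 = 68/13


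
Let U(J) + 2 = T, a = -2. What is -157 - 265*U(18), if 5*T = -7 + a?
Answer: 850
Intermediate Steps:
T = -9/5 (T = (-7 - 2)/5 = (⅕)*(-9) = -9/5 ≈ -1.8000)
U(J) = -19/5 (U(J) = -2 - 9/5 = -19/5)
-157 - 265*U(18) = -157 - 265*(-19/5) = -157 + 1007 = 850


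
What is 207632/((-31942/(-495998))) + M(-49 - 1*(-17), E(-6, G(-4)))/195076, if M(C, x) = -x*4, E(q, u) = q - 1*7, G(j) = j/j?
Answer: 2511239116186615/778889699 ≈ 3.2241e+6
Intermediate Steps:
G(j) = 1
E(q, u) = -7 + q (E(q, u) = q - 7 = -7 + q)
M(C, x) = -4*x
207632/((-31942/(-495998))) + M(-49 - 1*(-17), E(-6, G(-4)))/195076 = 207632/((-31942/(-495998))) - 4*(-7 - 6)/195076 = 207632/((-31942*(-1/495998))) - 4*(-13)*(1/195076) = 207632/(15971/247999) + 52*(1/195076) = 207632*(247999/15971) + 13/48769 = 51492528368/15971 + 13/48769 = 2511239116186615/778889699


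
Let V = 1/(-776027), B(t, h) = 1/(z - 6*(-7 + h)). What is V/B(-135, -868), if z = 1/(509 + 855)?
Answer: -7161001/1058500828 ≈ -0.0067652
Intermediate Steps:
z = 1/1364 ≈ 0.00073314
B(t, h) = 1/(57289/1364 - 6*h) (B(t, h) = 1/(1/1364 - 6*(-7 + h)) = 1/(1/1364 + (42 - 6*h)) = 1/(57289/1364 - 6*h))
V = -1/776027 ≈ -1.2886e-6
V/B(-135, -868) = -1/(776027*(1364/(57289 - 8184*(-868)))) = -1/(776027*(1364/(57289 + 7103712))) = -1/(776027*(1364/7161001)) = -1/(776027*(1364*(1/7161001))) = -1/(776027*1364/7161001) = -1/776027*7161001/1364 = -7161001/1058500828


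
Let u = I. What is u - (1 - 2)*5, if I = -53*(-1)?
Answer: 58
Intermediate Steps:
I = 53
u = 53
u - (1 - 2)*5 = 53 - (1 - 2)*5 = 53 - (-1)*5 = 53 - 1*(-5) = 53 + 5 = 58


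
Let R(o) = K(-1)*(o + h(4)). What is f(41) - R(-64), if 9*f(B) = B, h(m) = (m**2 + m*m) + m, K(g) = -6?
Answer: -1471/9 ≈ -163.44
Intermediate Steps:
h(m) = m + 2*m**2 (h(m) = (m**2 + m**2) + m = 2*m**2 + m = m + 2*m**2)
f(B) = B/9
R(o) = -216 - 6*o (R(o) = -6*(o + 4*(1 + 2*4)) = -6*(o + 4*(1 + 8)) = -6*(o + 4*9) = -6*(o + 36) = -6*(36 + o) = -216 - 6*o)
f(41) - R(-64) = (1/9)*41 - (-216 - 6*(-64)) = 41/9 - (-216 + 384) = 41/9 - 1*168 = 41/9 - 168 = -1471/9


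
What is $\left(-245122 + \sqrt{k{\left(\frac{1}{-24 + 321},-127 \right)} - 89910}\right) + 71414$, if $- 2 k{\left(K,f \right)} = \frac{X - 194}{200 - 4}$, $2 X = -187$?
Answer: $-173708 + \frac{i \sqrt{70488865}}{28} \approx -1.7371 \cdot 10^{5} + 299.85 i$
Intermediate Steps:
$X = - \frac{187}{2}$ ($X = \frac{1}{2} \left(-187\right) = - \frac{187}{2} \approx -93.5$)
$k{\left(K,f \right)} = \frac{575}{784}$ ($k{\left(K,f \right)} = - \frac{\left(- \frac{187}{2} - 194\right) \frac{1}{200 - 4}}{2} = - \frac{\left(- \frac{575}{2}\right) \frac{1}{196}}{2} = \left(- \frac{1}{2}\right) \left(- \frac{575}{392}\right) = \frac{575}{784}$)
$\left(-245122 + \sqrt{k{\left(\frac{1}{-24 + 321},-127 \right)} - 89910}\right) + 71414 = \left(-245122 + \sqrt{\frac{575}{784} - 89910}\right) + 71414 = \left(-245122 + \sqrt{- \frac{70488865}{784}}\right) + 71414 = \left(-245122 + \frac{i \sqrt{70488865}}{28}\right) + 71414 = -173708 + \frac{i \sqrt{70488865}}{28}$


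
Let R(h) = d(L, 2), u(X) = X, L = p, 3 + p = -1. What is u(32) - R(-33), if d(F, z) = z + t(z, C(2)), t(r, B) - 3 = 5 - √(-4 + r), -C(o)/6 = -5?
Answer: 22 + I*√2 ≈ 22.0 + 1.4142*I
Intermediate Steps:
C(o) = 30 (C(o) = -6*(-5) = 30)
p = -4 (p = -3 - 1 = -4)
L = -4
t(r, B) = 8 - √(-4 + r) (t(r, B) = 3 + (5 - √(-4 + r)) = 8 - √(-4 + r))
d(F, z) = 8 + z - √(-4 + z) (d(F, z) = z + (8 - √(-4 + z)) = 8 + z - √(-4 + z))
R(h) = 10 - I*√2 (R(h) = 8 + 2 - √(-4 + 2) = 8 + 2 - √(-2) = 8 + 2 - I*√2 = 10 - I*√2)
u(32) - R(-33) = 32 - (10 - I*√2) = 32 + (-10 + I*√2) = 22 + I*√2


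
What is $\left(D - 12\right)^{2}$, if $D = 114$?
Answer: $10404$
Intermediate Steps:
$\left(D - 12\right)^{2} = \left(114 - 12\right)^{2} = 102^{2} = 10404$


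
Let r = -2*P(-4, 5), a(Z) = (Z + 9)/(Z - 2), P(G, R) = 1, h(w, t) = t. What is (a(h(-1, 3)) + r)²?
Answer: 100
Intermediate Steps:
a(Z) = (9 + Z)/(-2 + Z)
r = -2 (r = -2*1 = -2)
(a(h(-1, 3)) + r)² = ((9 + 3)/(-2 + 3) - 2)² = (12/1 - 2)² = (1*12 - 2)² = (12 - 2)² = 10² = 100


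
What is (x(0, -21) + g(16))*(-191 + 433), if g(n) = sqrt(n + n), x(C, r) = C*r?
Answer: 968*sqrt(2) ≈ 1369.0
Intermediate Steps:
g(n) = sqrt(2)*sqrt(n) (g(n) = sqrt(2*n) = sqrt(2)*sqrt(n))
(x(0, -21) + g(16))*(-191 + 433) = (0*(-21) + sqrt(2)*sqrt(16))*(-191 + 433) = (0 + sqrt(2)*4)*242 = (0 + 4*sqrt(2))*242 = (4*sqrt(2))*242 = 968*sqrt(2)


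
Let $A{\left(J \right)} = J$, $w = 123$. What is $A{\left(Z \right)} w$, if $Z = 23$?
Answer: $2829$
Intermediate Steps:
$A{\left(Z \right)} w = 23 \cdot 123 = 2829$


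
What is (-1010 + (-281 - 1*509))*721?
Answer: -1297800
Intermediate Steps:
(-1010 + (-281 - 1*509))*721 = (-1010 + (-281 - 509))*721 = (-1010 - 790)*721 = -1800*721 = -1297800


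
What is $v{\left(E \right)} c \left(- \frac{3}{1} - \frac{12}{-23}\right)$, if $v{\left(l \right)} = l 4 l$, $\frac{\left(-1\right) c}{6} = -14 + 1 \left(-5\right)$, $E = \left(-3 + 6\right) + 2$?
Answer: $- \frac{649800}{23} \approx -28252.0$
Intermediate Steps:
$E = 5$ ($E = 3 + 2 = 5$)
$c = 114$ ($c = - 6 \left(-14 + 1 \left(-5\right)\right) = - 6 \left(-14 - 5\right) = \left(-6\right) \left(-19\right) = 114$)
$v{\left(l \right)} = 4 l^{2}$ ($v{\left(l \right)} = 4 l l = 4 l^{2}$)
$v{\left(E \right)} c \left(- \frac{3}{1} - \frac{12}{-23}\right) = 4 \cdot 5^{2} \cdot 114 \left(- \frac{3}{1} - \frac{12}{-23}\right) = 4 \cdot 25 \cdot 114 \left(\left(-3\right) 1 - - \frac{12}{23}\right) = 100 \cdot 114 \left(-3 + \frac{12}{23}\right) = 11400 \left(- \frac{57}{23}\right) = - \frac{649800}{23}$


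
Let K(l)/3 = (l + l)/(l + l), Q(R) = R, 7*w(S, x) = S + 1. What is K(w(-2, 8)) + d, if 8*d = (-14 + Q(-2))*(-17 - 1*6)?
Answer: 49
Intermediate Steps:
w(S, x) = 1/7 + S/7 (w(S, x) = (S + 1)/7 = (1 + S)/7 = 1/7 + S/7)
d = 46 (d = ((-14 - 2)*(-17 - 1*6))/8 = (-16*(-17 - 6))/8 = (-16*(-23))/8 = (1/8)*368 = 46)
K(l) = 3 (K(l) = 3*((l + l)/(l + l)) = 3*((2*l)/((2*l))) = 3*((2*l)*(1/(2*l))) = 3*1 = 3)
K(w(-2, 8)) + d = 3 + 46 = 49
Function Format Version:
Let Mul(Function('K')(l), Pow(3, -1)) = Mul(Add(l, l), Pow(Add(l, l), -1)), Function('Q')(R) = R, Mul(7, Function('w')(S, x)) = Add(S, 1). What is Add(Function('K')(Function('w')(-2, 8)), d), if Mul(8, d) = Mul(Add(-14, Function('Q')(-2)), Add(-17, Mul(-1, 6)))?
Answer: 49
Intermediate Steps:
Function('w')(S, x) = Add(Rational(1, 7), Mul(Rational(1, 7), S)) (Function('w')(S, x) = Mul(Rational(1, 7), Add(S, 1)) = Mul(Rational(1, 7), Add(1, S)) = Add(Rational(1, 7), Mul(Rational(1, 7), S)))
d = 46 (d = Mul(Rational(1, 8), Mul(Add(-14, -2), Add(-17, Mul(-1, 6)))) = Mul(Rational(1, 8), Mul(-16, Add(-17, -6))) = Mul(Rational(1, 8), Mul(-16, -23)) = Mul(Rational(1, 8), 368) = 46)
Function('K')(l) = 3 (Function('K')(l) = Mul(3, Mul(Add(l, l), Pow(Add(l, l), -1))) = Mul(3, Mul(Mul(2, l), Pow(Mul(2, l), -1))) = Mul(3, Mul(Mul(2, l), Mul(Rational(1, 2), Pow(l, -1)))) = Mul(3, 1) = 3)
Add(Function('K')(Function('w')(-2, 8)), d) = Add(3, 46) = 49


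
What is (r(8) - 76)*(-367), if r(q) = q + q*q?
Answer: 1468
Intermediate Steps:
r(q) = q + q²
(r(8) - 76)*(-367) = (8*(1 + 8) - 76)*(-367) = (8*9 - 76)*(-367) = (72 - 76)*(-367) = -4*(-367) = 1468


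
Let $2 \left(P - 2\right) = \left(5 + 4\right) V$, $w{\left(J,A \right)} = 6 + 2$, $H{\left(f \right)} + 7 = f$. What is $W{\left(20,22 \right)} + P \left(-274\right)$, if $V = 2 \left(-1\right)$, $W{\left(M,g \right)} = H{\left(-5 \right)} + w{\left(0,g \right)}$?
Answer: $1914$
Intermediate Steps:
$H{\left(f \right)} = -7 + f$
$w{\left(J,A \right)} = 8$
$W{\left(M,g \right)} = -4$ ($W{\left(M,g \right)} = \left(-7 - 5\right) + 8 = -12 + 8 = -4$)
$V = -2$
$P = -7$ ($P = 2 + \frac{\left(5 + 4\right) \left(-2\right)}{2} = 2 + \frac{9 \left(-2\right)}{2} = 2 + \frac{1}{2} \left(-18\right) = 2 - 9 = -7$)
$W{\left(20,22 \right)} + P \left(-274\right) = -4 - -1918 = -4 + 1918 = 1914$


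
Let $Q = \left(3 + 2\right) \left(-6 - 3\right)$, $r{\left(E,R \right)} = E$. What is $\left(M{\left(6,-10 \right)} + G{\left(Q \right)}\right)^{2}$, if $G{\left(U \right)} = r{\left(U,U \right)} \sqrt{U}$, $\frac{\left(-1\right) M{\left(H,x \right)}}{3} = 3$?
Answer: $-91044 + 2430 i \sqrt{5} \approx -91044.0 + 5433.6 i$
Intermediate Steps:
$M{\left(H,x \right)} = -9$ ($M{\left(H,x \right)} = \left(-3\right) 3 = -9$)
$Q = -45$ ($Q = 5 \left(-9\right) = -45$)
$G{\left(U \right)} = U^{\frac{3}{2}}$ ($G{\left(U \right)} = U \sqrt{U} = U^{\frac{3}{2}}$)
$\left(M{\left(6,-10 \right)} + G{\left(Q \right)}\right)^{2} = \left(-9 + \left(-45\right)^{\frac{3}{2}}\right)^{2} = \left(-9 - 135 i \sqrt{5}\right)^{2}$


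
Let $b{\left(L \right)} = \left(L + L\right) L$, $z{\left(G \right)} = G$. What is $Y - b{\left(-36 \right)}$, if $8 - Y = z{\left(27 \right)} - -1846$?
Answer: $-4457$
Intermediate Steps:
$b{\left(L \right)} = 2 L^{2}$ ($b{\left(L \right)} = 2 L L = 2 L^{2}$)
$Y = -1865$ ($Y = 8 - \left(27 - -1846\right) = 8 - \left(27 + 1846\right) = 8 - 1873 = -1865$)
$Y - b{\left(-36 \right)} = -1865 - 2 \left(-36\right)^{2} = -1865 - 2 \cdot 1296 = -1865 - 2592 = -4457$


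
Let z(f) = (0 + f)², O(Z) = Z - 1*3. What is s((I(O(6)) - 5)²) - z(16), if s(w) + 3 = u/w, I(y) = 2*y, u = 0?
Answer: -259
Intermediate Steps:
O(Z) = -3 + Z (O(Z) = Z - 3 = -3 + Z)
z(f) = f²
s(w) = -3 (s(w) = -3 + 0/w = -3 + 0 = -3)
s((I(O(6)) - 5)²) - z(16) = -3 - 1*16² = -3 - 1*256 = -3 - 256 = -259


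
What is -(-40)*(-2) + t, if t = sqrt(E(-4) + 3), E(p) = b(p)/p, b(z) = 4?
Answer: -80 + sqrt(2) ≈ -78.586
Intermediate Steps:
E(p) = 4/p
t = sqrt(2) (t = sqrt(4/(-4) + 3) = sqrt(4*(-1/4) + 3) = sqrt(-1 + 3) = sqrt(2) ≈ 1.4142)
-(-40)*(-2) + t = -(-40)*(-2) + sqrt(2) = -8*10 + sqrt(2) = -80 + sqrt(2)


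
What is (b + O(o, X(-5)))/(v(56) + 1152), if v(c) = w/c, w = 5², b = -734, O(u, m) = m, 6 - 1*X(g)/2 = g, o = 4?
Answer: -39872/64537 ≈ -0.61782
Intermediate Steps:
X(g) = 12 - 2*g
w = 25
v(c) = 25/c
(b + O(o, X(-5)))/(v(56) + 1152) = (-734 + (12 - 2*(-5)))/(25/56 + 1152) = (-734 + (12 + 10))/(25*(1/56) + 1152) = (-734 + 22)/(25/56 + 1152) = -712/64537/56 = -712*56/64537 = -39872/64537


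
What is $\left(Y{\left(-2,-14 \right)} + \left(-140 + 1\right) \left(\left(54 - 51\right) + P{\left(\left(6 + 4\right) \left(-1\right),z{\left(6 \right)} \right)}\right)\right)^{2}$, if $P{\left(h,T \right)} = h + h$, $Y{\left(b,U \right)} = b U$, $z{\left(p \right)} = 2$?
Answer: $5716881$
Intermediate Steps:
$Y{\left(b,U \right)} = U b$
$P{\left(h,T \right)} = 2 h$
$\left(Y{\left(-2,-14 \right)} + \left(-140 + 1\right) \left(\left(54 - 51\right) + P{\left(\left(6 + 4\right) \left(-1\right),z{\left(6 \right)} \right)}\right)\right)^{2} = \left(\left(-14\right) \left(-2\right) + \left(-140 + 1\right) \left(\left(54 - 51\right) + 2 \left(6 + 4\right) \left(-1\right)\right)\right)^{2} = \left(28 - 139 \left(\left(54 - 51\right) + 2 \cdot 10 \left(-1\right)\right)\right)^{2} = \left(28 - 139 \left(3 + 2 \left(-10\right)\right)\right)^{2} = \left(28 - 139 \left(3 - 20\right)\right)^{2} = \left(28 - -2363\right)^{2} = \left(28 + 2363\right)^{2} = 2391^{2} = 5716881$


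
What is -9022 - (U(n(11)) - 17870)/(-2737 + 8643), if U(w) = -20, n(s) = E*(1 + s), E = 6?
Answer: -26633021/2953 ≈ -9019.0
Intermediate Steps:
n(s) = 6 + 6*s (n(s) = 6*(1 + s) = 6 + 6*s)
-9022 - (U(n(11)) - 17870)/(-2737 + 8643) = -9022 - (-20 - 17870)/(-2737 + 8643) = -9022 - (-17890)/5906 = -9022 - 1*(-8945/2953) = -9022 + 8945/2953 = -26633021/2953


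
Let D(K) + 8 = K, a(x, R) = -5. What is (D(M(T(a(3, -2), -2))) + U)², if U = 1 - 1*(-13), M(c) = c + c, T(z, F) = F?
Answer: 4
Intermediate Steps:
M(c) = 2*c
D(K) = -8 + K
U = 14 (U = 1 + 13 = 14)
(D(M(T(a(3, -2), -2))) + U)² = ((-8 + 2*(-2)) + 14)² = ((-8 - 4) + 14)² = (-12 + 14)² = 2² = 4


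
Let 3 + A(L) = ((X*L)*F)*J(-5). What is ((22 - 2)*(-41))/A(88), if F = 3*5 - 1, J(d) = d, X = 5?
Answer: 820/30803 ≈ 0.026621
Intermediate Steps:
F = 14 (F = 15 - 1 = 14)
A(L) = -3 - 350*L (A(L) = -3 + ((5*L)*14)*(-5) = -3 + (70*L)*(-5) = -3 - 350*L)
((22 - 2)*(-41))/A(88) = ((22 - 2)*(-41))/(-3 - 350*88) = (20*(-41))/(-3 - 30800) = -820/(-30803) = -820*(-1/30803) = 820/30803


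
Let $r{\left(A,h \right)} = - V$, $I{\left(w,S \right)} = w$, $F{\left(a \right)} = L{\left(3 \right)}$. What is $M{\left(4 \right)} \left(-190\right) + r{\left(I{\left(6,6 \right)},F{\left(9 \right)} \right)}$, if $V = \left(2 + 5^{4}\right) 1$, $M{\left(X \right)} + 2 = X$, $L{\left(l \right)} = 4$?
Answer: $-1007$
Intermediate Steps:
$F{\left(a \right)} = 4$
$M{\left(X \right)} = -2 + X$
$V = 627$ ($V = \left(2 + 625\right) 1 = 627 \cdot 1 = 627$)
$r{\left(A,h \right)} = -627$ ($r{\left(A,h \right)} = \left(-1\right) 627 = -627$)
$M{\left(4 \right)} \left(-190\right) + r{\left(I{\left(6,6 \right)},F{\left(9 \right)} \right)} = \left(-2 + 4\right) \left(-190\right) - 627 = 2 \left(-190\right) - 627 = -380 - 627 = -1007$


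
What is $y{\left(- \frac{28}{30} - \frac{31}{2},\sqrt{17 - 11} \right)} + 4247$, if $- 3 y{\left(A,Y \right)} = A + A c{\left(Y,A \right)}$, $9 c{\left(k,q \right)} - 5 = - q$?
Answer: $\frac{103652209}{24300} \approx 4265.5$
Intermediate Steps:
$c{\left(k,q \right)} = \frac{5}{9} - \frac{q}{9}$ ($c{\left(k,q \right)} = \frac{5}{9} + \frac{\left(-1\right) q}{9} = \frac{5}{9} - \frac{q}{9}$)
$y{\left(A,Y \right)} = - \frac{A}{3} - \frac{A \left(\frac{5}{9} - \frac{A}{9}\right)}{3}$ ($y{\left(A,Y \right)} = - \frac{A + A \left(\frac{5}{9} - \frac{A}{9}\right)}{3} = - \frac{A}{3} - \frac{A \left(\frac{5}{9} - \frac{A}{9}\right)}{3}$)
$y{\left(- \frac{28}{30} - \frac{31}{2},\sqrt{17 - 11} \right)} + 4247 = \frac{\left(- \frac{28}{30} - \frac{31}{2}\right) \left(-14 - \left(\frac{14}{15} + \frac{31}{2}\right)\right)}{27} + 4247 = \frac{\left(\left(-28\right) \frac{1}{30} - \frac{31}{2}\right) \left(-14 - \frac{493}{30}\right)}{27} + 4247 = \frac{\left(- \frac{14}{15} - \frac{31}{2}\right) \left(-14 - \frac{493}{30}\right)}{27} + 4247 = \frac{1}{27} \left(- \frac{493}{30}\right) \left(-14 - \frac{493}{30}\right) + 4247 = \frac{1}{27} \left(- \frac{493}{30}\right) \left(- \frac{913}{30}\right) + 4247 = \frac{450109}{24300} + 4247 = \frac{103652209}{24300}$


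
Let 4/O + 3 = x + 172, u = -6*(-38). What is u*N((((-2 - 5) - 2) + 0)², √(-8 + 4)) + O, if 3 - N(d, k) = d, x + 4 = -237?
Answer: -320113/18 ≈ -17784.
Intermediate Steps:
x = -241 (x = -4 - 237 = -241)
N(d, k) = 3 - d
u = 228
O = -1/18 (O = 4/(-3 + (-241 + 172)) = 4/(-3 - 69) = 4/(-72) = 4*(-1/72) = -1/18 ≈ -0.055556)
u*N((((-2 - 5) - 2) + 0)², √(-8 + 4)) + O = 228*(3 - (((-2 - 5) - 2) + 0)²) - 1/18 = 228*(3 - ((-7 - 2) + 0)²) - 1/18 = 228*(3 - (-9 + 0)²) - 1/18 = 228*(3 - 1*(-9)²) - 1/18 = 228*(3 - 1*81) - 1/18 = 228*(3 - 81) - 1/18 = 228*(-78) - 1/18 = -17784 - 1/18 = -320113/18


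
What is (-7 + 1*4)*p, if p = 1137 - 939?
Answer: -594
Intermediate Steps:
p = 198
(-7 + 1*4)*p = (-7 + 1*4)*198 = (-7 + 4)*198 = -3*198 = -594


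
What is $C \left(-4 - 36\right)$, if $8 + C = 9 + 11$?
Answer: $-480$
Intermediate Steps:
$C = 12$ ($C = -8 + \left(9 + 11\right) = -8 + 20 = 12$)
$C \left(-4 - 36\right) = 12 \left(-4 - 36\right) = 12 \left(-40\right) = -480$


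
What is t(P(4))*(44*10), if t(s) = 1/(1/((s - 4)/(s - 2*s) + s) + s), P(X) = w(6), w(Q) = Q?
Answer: 1496/21 ≈ 71.238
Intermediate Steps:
P(X) = 6
t(s) = 1/(s + 1/(s - (-4 + s)/s)) (t(s) = 1/(1/((-4 + s)/((-s)) + s) + s) = 1/(1/((-4 + s)*(-1/s) + s) + s) = 1/(1/(-(-4 + s)/s + s) + s) = 1/(1/(s - (-4 + s)/s) + s) = 1/(s + 1/(s - (-4 + s)/s)))
t(P(4))*(44*10) = ((4 + 6² - 1*6)/(6*(5 + 6² - 1*6)))*(44*10) = ((4 + 36 - 6)/(6*(5 + 36 - 6)))*440 = ((⅙)*34/35)*440 = ((⅙)*(1/35)*34)*440 = (17/105)*440 = 1496/21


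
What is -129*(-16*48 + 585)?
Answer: 23607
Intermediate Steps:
-129*(-16*48 + 585) = -129*(-768 + 585) = -129*(-183) = 23607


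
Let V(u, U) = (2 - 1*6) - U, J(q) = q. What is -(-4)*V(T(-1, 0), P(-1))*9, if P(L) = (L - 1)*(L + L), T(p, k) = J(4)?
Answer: -288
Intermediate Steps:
T(p, k) = 4
P(L) = 2*L*(-1 + L) (P(L) = (-1 + L)*(2*L) = 2*L*(-1 + L))
V(u, U) = -4 - U (V(u, U) = (2 - 6) - U = -4 - U)
-(-4)*V(T(-1, 0), P(-1))*9 = -(-4)*(-4 - 2*(-1)*(-1 - 1))*9 = -(-4)*(-4 - 2*(-1)*(-2))*9 = -(-4)*(-4 - 1*4)*9 = -(-4)*(-4 - 4)*9 = -(-4)*(-8)*9 = -4*8*9 = -32*9 = -288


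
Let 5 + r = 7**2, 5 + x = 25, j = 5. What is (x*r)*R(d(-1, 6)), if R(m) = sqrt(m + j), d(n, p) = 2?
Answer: 880*sqrt(7) ≈ 2328.3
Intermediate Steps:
x = 20 (x = -5 + 25 = 20)
R(m) = sqrt(5 + m) (R(m) = sqrt(m + 5) = sqrt(5 + m))
r = 44 (r = -5 + 7**2 = -5 + 49 = 44)
(x*r)*R(d(-1, 6)) = (20*44)*sqrt(5 + 2) = 880*sqrt(7)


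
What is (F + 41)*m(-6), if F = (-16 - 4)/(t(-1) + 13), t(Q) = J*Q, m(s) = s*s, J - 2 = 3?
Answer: 1386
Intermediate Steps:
J = 5 (J = 2 + 3 = 5)
m(s) = s²
t(Q) = 5*Q
F = -5/2 (F = (-16 - 4)/(5*(-1) + 13) = -20/(-5 + 13) = -20/8 = -20*⅛ = -5/2 ≈ -2.5000)
(F + 41)*m(-6) = (-5/2 + 41)*(-6)² = (77/2)*36 = 1386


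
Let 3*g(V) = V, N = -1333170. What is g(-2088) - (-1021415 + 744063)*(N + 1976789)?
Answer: 178509016192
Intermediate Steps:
g(V) = V/3
g(-2088) - (-1021415 + 744063)*(N + 1976789) = (⅓)*(-2088) - (-1021415 + 744063)*(-1333170 + 1976789) = -696 - (-277352)*643619 = -696 - 1*(-178509016888) = -696 + 178509016888 = 178509016192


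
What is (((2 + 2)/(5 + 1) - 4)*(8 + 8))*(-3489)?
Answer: 186080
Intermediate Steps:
(((2 + 2)/(5 + 1) - 4)*(8 + 8))*(-3489) = ((4/6 - 4)*16)*(-3489) = (((1/6)*4 - 4)*16)*(-3489) = ((2/3 - 4)*16)*(-3489) = -10/3*16*(-3489) = -160/3*(-3489) = 186080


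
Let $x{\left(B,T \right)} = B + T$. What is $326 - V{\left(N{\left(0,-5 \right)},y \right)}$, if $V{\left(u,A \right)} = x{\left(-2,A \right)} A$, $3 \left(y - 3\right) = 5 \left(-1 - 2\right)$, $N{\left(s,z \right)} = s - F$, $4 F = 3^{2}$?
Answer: $318$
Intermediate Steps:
$F = \frac{9}{4}$ ($F = \frac{3^{2}}{4} = \frac{1}{4} \cdot 9 = \frac{9}{4} \approx 2.25$)
$N{\left(s,z \right)} = - \frac{9}{4} + s$ ($N{\left(s,z \right)} = s - \frac{9}{4} = - \frac{9}{4} + s$)
$y = -2$ ($y = 3 + \frac{5 \left(-1 - 2\right)}{3} = 3 + \frac{5 \left(-3\right)}{3} = 3 + \frac{1}{3} \left(-15\right) = 3 - 5 = -2$)
$V{\left(u,A \right)} = A \left(-2 + A\right)$ ($V{\left(u,A \right)} = \left(-2 + A\right) A = A \left(-2 + A\right)$)
$326 - V{\left(N{\left(0,-5 \right)},y \right)} = 326 - - 2 \left(-2 - 2\right) = 326 - \left(-2\right) \left(-4\right) = 326 - 8 = 318$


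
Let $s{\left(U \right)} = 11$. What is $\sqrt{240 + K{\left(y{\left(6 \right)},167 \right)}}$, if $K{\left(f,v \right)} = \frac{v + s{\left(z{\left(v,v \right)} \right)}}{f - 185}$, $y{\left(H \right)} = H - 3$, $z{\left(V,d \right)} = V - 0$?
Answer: $\frac{\sqrt{1979341}}{91} \approx 15.46$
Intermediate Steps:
$z{\left(V,d \right)} = V$ ($z{\left(V,d \right)} = V + 0 = V$)
$y{\left(H \right)} = -3 + H$
$K{\left(f,v \right)} = \frac{11 + v}{-185 + f}$ ($K{\left(f,v \right)} = \frac{v + 11}{f - 185} = \frac{11 + v}{-185 + f}$)
$\sqrt{240 + K{\left(y{\left(6 \right)},167 \right)}} = \sqrt{240 + \frac{11 + 167}{-185 + \left(-3 + 6\right)}} = \sqrt{240 + \frac{1}{-185 + 3} \cdot 178} = \sqrt{240 + \frac{1}{-182} \cdot 178} = \sqrt{240 - \frac{89}{91}} = \sqrt{\frac{21751}{91}} = \frac{\sqrt{1979341}}{91}$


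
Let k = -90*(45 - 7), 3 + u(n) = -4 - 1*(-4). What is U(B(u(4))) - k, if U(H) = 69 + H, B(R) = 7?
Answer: 3496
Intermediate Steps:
u(n) = -3 (u(n) = -3 + (-4 - 1*(-4)) = -3 + (-4 + 4) = -3 + 0 = -3)
k = -3420 (k = -90*38 = -3420)
U(B(u(4))) - k = (69 + 7) - 1*(-3420) = 76 + 3420 = 3496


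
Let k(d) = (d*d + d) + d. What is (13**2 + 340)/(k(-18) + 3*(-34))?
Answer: 509/186 ≈ 2.7366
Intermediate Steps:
k(d) = d**2 + 2*d (k(d) = (d**2 + d) + d = (d + d**2) + d = d**2 + 2*d)
(13**2 + 340)/(k(-18) + 3*(-34)) = (13**2 + 340)/(-18*(2 - 18) + 3*(-34)) = (169 + 340)/(-18*(-16) - 102) = 509/(288 - 102) = 509/186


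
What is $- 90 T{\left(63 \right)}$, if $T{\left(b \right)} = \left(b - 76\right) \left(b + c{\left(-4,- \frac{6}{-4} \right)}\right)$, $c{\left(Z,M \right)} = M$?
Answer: $75465$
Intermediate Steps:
$T{\left(b \right)} = \left(-76 + b\right) \left(\frac{3}{2} + b\right)$ ($T{\left(b \right)} = \left(b - 76\right) \left(b - \frac{6}{-4}\right) = \left(-76 + b\right) \left(b - - \frac{3}{2}\right) = \left(-76 + b\right) \left(b + \frac{3}{2}\right) = \left(-76 + b\right) \left(\frac{3}{2} + b\right)$)
$- 90 T{\left(63 \right)} = - 90 \left(-114 + 63^{2} - \frac{9387}{2}\right) = - 90 \left(-114 + 3969 - \frac{9387}{2}\right) = \left(-90\right) \left(- \frac{1677}{2}\right) = 75465$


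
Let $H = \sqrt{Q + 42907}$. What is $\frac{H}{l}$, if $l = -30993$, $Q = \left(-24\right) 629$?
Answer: $- \frac{\sqrt{27811}}{30993} \approx -0.0053808$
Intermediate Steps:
$Q = -15096$
$H = \sqrt{27811}$ ($H = \sqrt{-15096 + 42907} = \sqrt{27811} \approx 166.77$)
$\frac{H}{l} = \frac{\sqrt{27811}}{-30993} = \sqrt{27811} \left(- \frac{1}{30993}\right) = - \frac{\sqrt{27811}}{30993}$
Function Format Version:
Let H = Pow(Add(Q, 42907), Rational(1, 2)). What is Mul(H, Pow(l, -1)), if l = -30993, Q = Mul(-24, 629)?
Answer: Mul(Rational(-1, 30993), Pow(27811, Rational(1, 2))) ≈ -0.0053808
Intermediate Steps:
Q = -15096
H = Pow(27811, Rational(1, 2)) (H = Pow(Add(-15096, 42907), Rational(1, 2)) = Pow(27811, Rational(1, 2)) ≈ 166.77)
Mul(H, Pow(l, -1)) = Mul(Pow(27811, Rational(1, 2)), Pow(-30993, -1)) = Mul(Pow(27811, Rational(1, 2)), Rational(-1, 30993)) = Mul(Rational(-1, 30993), Pow(27811, Rational(1, 2)))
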